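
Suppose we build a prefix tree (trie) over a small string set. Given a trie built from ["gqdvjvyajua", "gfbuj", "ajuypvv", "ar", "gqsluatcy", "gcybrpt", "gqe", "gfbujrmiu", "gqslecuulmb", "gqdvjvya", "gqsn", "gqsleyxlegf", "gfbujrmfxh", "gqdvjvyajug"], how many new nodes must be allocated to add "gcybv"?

1

Walking "gcybv" from the root, the first 4 characters ("gcyb") follow existing edges; "v" is the first miss.
So 5 − 4 = 1 new nodes.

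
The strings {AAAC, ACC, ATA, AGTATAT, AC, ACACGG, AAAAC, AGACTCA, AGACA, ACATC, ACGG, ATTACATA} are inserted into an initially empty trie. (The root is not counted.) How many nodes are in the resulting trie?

Insert word by word; a character creates a node only if that edge doesn't already exist:
  "AAAC" → 4 new (A, A, A, C)
  "ACC" → prefix "A" already present; 2 new (C, C)
  "ATA" → prefix "A" already present; 2 new (T, A)
  "AGTATAT" → prefix "A" already present; 6 new (G, T, A, T, A, T)
  "AC" → prefix "AC" already present; 0 new (none)
  "ACACGG" → prefix "AC" already present; 4 new (A, C, G, G)
  "AAAAC" → prefix "AAA" already present; 2 new (A, C)
  "AGACTCA" → prefix "AG" already present; 5 new (A, C, T, C, A)
  "AGACA" → prefix "AGAC" already present; 1 new (A)
  "ACATC" → prefix "ACA" already present; 2 new (T, C)
  "ACGG" → prefix "AC" already present; 2 new (G, G)
  "ATTACATA" → prefix "AT" already present; 6 new (T, A, C, A, T, A)
Total nodes = 4 + 2 + 2 + 6 + 0 + 4 + 2 + 5 + 1 + 2 + 2 + 6 = 36

36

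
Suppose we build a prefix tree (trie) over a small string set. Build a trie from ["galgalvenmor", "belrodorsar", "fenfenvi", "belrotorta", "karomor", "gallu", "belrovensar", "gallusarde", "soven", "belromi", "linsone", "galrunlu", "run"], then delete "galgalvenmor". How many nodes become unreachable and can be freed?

A node on "galgalvenmor"'s path can go only if nothing else ends at it or branches off below it.
The suffix "galvenmor" (9 nodes) is used only by "galgalvenmor"; the node for "gal" still has the child "l", so pruning stops there.
Nodes removed: 9

9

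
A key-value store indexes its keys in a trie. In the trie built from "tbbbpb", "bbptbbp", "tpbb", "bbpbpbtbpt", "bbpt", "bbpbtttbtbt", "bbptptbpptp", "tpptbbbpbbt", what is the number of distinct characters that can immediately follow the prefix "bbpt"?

2

Walk "bbpt" from the root, arriving at one node.
Characters that immediately follow "bbpt" among the stored strings: {b, p}.
That node has 2 child edges.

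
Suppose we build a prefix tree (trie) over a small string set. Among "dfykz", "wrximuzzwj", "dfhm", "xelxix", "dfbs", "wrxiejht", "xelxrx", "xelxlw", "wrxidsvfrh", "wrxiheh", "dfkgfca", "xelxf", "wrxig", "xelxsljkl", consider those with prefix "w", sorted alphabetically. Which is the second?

wrxiejht

Words with prefix "w", in lexicographic order: "wrxidsvfrh", "wrxiejht", "wrxig", "wrxiheh", "wrximuzzwj"
The 2nd is wrxiejht.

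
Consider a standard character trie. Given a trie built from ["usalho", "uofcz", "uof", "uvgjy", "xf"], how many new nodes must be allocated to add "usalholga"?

3

The longest prefix of "usalholga" already in the trie is "usalho" (length 6).
So 9 − 6 = 3 new nodes.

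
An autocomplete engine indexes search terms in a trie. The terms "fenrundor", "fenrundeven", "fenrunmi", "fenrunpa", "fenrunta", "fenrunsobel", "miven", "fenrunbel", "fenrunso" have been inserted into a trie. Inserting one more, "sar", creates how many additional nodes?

"sar" shares no prefix with any stored word, so all 3 characters open new nodes.
3 − 0 = 3 new nodes.

3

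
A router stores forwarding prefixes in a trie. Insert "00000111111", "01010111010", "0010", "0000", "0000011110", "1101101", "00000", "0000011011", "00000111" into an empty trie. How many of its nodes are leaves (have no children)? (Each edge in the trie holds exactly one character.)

6

A leaf is a node with no children — equivalently, the end of a word that is not a proper prefix of any other stored word.
Those words: "0000011011", "0000011110", "00000111111", "0010", "01010111010", "1101101"
Leaf count: 6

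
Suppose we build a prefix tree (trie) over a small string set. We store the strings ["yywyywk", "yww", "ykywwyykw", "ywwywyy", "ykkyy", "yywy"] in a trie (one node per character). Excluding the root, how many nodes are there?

24

For each word, the new-node count is its length minus the longest prefix already in the trie:
  "yywyywk" → 7 new (y, y, w, y, y, w, k)
  "yww" → prefix "y" already present; 2 new (w, w)
  "ykywwyykw" → prefix "y" already present; 8 new (k, y, w, w, y, y, k, w)
  "ywwywyy" → prefix "yww" already present; 4 new (y, w, y, y)
  "ykkyy" → prefix "yk" already present; 3 new (k, y, y)
  "yywy" → prefix "yywy" already present; 0 new (none)
Total nodes = 7 + 2 + 8 + 4 + 3 + 0 = 24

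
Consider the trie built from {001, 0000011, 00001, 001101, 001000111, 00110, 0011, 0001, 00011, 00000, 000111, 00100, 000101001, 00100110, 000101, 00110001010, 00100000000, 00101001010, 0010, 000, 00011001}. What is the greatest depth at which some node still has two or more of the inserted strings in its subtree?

6

Look for the deepest trie node that still has at least two words in its subtree.
"000101" and "000101001" agree on "000101" (6 characters) before diverging; nothing deeper is shared.
Longest shared-prefix length: 6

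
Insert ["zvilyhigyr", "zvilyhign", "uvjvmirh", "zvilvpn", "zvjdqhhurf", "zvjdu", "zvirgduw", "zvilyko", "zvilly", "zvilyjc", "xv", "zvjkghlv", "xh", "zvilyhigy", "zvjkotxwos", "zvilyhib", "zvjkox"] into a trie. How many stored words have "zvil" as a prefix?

8

Filter for entries beginning with "zvil":
Matches: "zvilly", "zvilvpn", "zvilyhib", "zvilyhign", "zvilyhigy", "zvilyhigyr", "zvilyjc", "zvilyko"
Count: 8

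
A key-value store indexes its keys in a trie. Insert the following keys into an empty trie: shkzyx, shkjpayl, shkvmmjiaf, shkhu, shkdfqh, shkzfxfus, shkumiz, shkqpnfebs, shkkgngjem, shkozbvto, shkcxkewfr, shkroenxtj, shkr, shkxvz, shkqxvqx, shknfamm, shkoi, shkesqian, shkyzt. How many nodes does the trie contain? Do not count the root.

89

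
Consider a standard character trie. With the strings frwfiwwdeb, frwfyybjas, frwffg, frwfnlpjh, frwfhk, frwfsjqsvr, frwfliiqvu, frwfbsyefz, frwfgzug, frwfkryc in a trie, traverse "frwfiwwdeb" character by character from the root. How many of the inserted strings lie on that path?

1

Walk "frwfiwwdeb" from the root; an end-of-word marker is hit whenever a stored word is a prefix of "frwfiwwdeb".
Prefixes of the query that are stored words: "frwfiwwdeb"
Count: 1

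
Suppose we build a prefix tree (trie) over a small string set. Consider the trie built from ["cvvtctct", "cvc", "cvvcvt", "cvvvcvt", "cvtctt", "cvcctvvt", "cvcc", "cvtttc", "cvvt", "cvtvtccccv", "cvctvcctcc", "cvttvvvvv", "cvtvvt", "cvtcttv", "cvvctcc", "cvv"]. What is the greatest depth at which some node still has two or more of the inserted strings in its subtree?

Equivalently: take the maximum, over all pairs, of their longest common prefix length.
e.g. "cvtctt" and "cvtcttv" share the prefix "cvtctt" of length 6; no pair shares a longer one.
Longest shared-prefix length: 6

6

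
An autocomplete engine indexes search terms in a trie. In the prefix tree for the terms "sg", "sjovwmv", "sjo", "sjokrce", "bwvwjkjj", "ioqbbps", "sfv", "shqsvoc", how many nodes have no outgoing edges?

7

A leaf is a node with no children — equivalently, the end of a word that is not a proper prefix of any other stored word.
Those words: "bwvwjkjj", "ioqbbps", "sfv", "sg", "shqsvoc", "sjokrce", "sjovwmv"
Leaf count: 7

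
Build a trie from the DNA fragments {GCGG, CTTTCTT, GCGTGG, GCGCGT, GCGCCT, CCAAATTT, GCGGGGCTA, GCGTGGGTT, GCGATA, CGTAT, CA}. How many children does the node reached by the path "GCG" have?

The children of the "GCG" node are the distinct next characters among strings starting with "GCG".
Distinct next characters after "GCG": A, C, G, T.
That node has 4 child edges.

4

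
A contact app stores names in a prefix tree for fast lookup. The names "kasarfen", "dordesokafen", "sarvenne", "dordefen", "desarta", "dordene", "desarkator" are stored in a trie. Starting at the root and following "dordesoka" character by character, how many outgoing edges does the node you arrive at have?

Walk "dordesoka" from the root, arriving at one node.
Distinct next characters after "dordesoka": f.
That node has 1 child edge.

1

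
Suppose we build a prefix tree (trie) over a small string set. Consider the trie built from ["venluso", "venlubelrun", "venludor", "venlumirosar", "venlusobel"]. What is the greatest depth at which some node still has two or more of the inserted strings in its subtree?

Equivalently: take the maximum, over all pairs, of their longest common prefix length.
"venluso" and "venlusobel" agree on "venluso" (7 characters) before diverging; nothing deeper is shared.
Longest shared-prefix length: 7

7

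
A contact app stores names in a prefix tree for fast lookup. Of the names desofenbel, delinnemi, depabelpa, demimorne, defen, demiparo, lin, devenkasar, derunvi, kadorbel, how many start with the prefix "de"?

8

Walk to "de"; the words in its subtree are exactly those with that prefix.
Words under "de": defen, delinnemi, demimorne, demiparo, depabelpa, derunvi, desofenbel, devenkasar
Count: 8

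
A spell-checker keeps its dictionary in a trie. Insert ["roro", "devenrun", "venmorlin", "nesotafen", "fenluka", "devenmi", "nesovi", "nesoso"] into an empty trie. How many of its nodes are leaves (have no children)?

A leaf is a node with no children — equivalently, the end of a word that is not a proper prefix of any other stored word.
Those words: "devenmi", "devenrun", "fenluka", "nesoso", "nesotafen", "nesovi", "roro", "venmorlin"
Leaf count: 8

8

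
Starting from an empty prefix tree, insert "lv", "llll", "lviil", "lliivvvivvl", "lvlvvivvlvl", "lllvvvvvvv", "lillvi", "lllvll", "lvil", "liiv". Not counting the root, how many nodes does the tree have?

Count nodes per top-level branch (shared prefixes stored once):
  'l'-branch (liiv, lillvi, lliivvvivvl, llll, lllvll, lllvvvvvvv, lv, lviil, lvil, lvlvvivvlvl): 43 nodes
Sum: 43

43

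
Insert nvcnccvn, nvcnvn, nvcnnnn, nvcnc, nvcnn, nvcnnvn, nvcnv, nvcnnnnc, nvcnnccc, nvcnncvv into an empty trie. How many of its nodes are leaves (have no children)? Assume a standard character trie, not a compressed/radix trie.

6

A leaf is a node with no children — equivalently, the end of a word that is not a proper prefix of any other stored word.
Those words: "nvcnccvn", "nvcnnccc", "nvcnncvv", "nvcnnnnc", "nvcnnvn", "nvcnvn"
Leaf count: 6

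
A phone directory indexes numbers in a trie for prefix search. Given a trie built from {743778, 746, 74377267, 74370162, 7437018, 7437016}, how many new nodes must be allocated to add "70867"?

Walking "70867" from the root, the first 1 characters ("7") follow existing edges; "0" is the first miss.
So 5 − 1 = 4 new nodes.

4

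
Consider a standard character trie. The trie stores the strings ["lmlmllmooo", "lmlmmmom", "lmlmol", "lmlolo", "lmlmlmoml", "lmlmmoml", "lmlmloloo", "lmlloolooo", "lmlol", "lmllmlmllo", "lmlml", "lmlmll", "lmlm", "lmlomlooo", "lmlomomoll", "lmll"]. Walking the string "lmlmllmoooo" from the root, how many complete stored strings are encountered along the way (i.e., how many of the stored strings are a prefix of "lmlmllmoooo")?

4

Walk "lmlmllmoooo" from the root; an end-of-word marker is hit whenever a stored word is a prefix of "lmlmllmoooo".
Prefixes of the query that are stored words: "lmlm", "lmlml", "lmlmll", "lmlmllmooo"
Count: 4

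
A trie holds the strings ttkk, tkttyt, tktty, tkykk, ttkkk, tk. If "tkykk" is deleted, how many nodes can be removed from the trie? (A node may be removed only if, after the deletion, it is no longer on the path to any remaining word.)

3

A node on "tkykk"'s path can go only if nothing else ends at it or branches off below it.
The suffix "ykk" (3 nodes) is used only by "tkykk"; the node for "tk" still has the child "t", so pruning stops there.
Nodes removed: 3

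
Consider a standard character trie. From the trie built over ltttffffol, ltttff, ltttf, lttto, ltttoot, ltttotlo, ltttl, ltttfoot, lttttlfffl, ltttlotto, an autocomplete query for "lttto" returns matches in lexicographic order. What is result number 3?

ltttotlo

DFS of the "lttto" subtree visits, in order: "lttto", "ltttoot", "ltttotlo"
The 3rd is ltttotlo.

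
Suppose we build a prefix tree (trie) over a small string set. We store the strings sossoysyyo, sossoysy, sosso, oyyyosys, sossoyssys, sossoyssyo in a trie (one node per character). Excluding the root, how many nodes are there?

22

Trie structure (* marks end of a word):
(root)
├─ o
│  └─ y
│     └─ y
│        └─ y
│           └─ o
│              └─ s
│                 └─ y
│                    └─ s *
└─ s
   └─ o
      └─ s
         └─ s
            └─ o *
               └─ y
                  └─ s
                     ├─ s
                     │  └─ y
                     │     ├─ o *
                     │     └─ s *
                     └─ y *
                        └─ y
                           └─ o *
Counting every labelled node above: 22.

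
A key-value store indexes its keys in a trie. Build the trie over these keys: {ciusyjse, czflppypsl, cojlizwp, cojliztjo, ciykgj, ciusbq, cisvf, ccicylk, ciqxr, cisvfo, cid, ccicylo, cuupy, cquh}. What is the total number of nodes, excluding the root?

Trace insertions, counting only characters that open a new branch:
  "ciusyjse" → 8 new (c, i, u, s, y, j, s, e)
  "czflppypsl" → prefix "c" already present; 9 new (z, f, l, p, p, y, p, s, l)
  "cojlizwp" → prefix "c" already present; 7 new (o, j, l, i, z, w, p)
  "cojliztjo" → prefix "cojliz" already present; 3 new (t, j, o)
  "ciykgj" → prefix "ci" already present; 4 new (y, k, g, j)
  "ciusbq" → prefix "cius" already present; 2 new (b, q)
  "cisvf" → prefix "ci" already present; 3 new (s, v, f)
  "ccicylk" → prefix "c" already present; 6 new (c, i, c, y, l, k)
  "ciqxr" → prefix "ci" already present; 3 new (q, x, r)
  "cisvfo" → prefix "cisvf" already present; 1 new (o)
  "cid" → prefix "ci" already present; 1 new (d)
  "ccicylo" → prefix "ccicyl" already present; 1 new (o)
  "cuupy" → prefix "c" already present; 4 new (u, u, p, y)
  "cquh" → prefix "c" already present; 3 new (q, u, h)
Total nodes = 8 + 9 + 7 + 3 + 4 + 2 + 3 + 6 + 3 + 1 + 1 + 1 + 4 + 3 = 55

55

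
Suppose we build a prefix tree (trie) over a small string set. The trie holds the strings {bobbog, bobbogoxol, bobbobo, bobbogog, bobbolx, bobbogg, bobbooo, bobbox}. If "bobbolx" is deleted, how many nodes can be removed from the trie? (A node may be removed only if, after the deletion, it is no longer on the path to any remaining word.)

A node on "bobbolx"'s path can go only if nothing else ends at it or branches off below it.
The suffix "lx" (2 nodes) is used only by "bobbolx"; the node for "bobbo" still has the child "g", so pruning stops there.
Nodes removed: 2

2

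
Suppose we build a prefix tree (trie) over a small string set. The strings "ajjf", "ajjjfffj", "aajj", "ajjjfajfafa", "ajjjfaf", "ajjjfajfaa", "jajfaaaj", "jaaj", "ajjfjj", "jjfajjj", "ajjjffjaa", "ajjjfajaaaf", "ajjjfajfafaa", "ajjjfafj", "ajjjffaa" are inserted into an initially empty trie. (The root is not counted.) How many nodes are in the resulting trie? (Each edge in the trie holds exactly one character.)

49

For each word, the new-node count is its length minus the longest prefix already in the trie:
  "ajjf" → 4 new (a, j, j, f)
  "ajjjfffj" → prefix "ajj" already present; 5 new (j, f, f, f, j)
  "aajj" → prefix "a" already present; 3 new (a, j, j)
  "ajjjfajfafa" → prefix "ajjjf" already present; 6 new (a, j, f, a, f, a)
  "ajjjfaf" → prefix "ajjjfa" already present; 1 new (f)
  "ajjjfajfaa" → prefix "ajjjfajfa" already present; 1 new (a)
  "jajfaaaj" → 8 new (j, a, j, f, a, a, a, j)
  "jaaj" → prefix "ja" already present; 2 new (a, j)
  "ajjfjj" → prefix "ajjf" already present; 2 new (j, j)
  "jjfajjj" → prefix "j" already present; 6 new (j, f, a, j, j, j)
  "ajjjffjaa" → prefix "ajjjff" already present; 3 new (j, a, a)
  "ajjjfajaaaf" → prefix "ajjjfaj" already present; 4 new (a, a, a, f)
  "ajjjfajfafaa" → prefix "ajjjfajfafa" already present; 1 new (a)
  "ajjjfafj" → prefix "ajjjfaf" already present; 1 new (j)
  "ajjjffaa" → prefix "ajjjff" already present; 2 new (a, a)
Total nodes = 4 + 5 + 3 + 6 + 1 + 1 + 8 + 2 + 2 + 6 + 3 + 4 + 1 + 1 + 2 = 49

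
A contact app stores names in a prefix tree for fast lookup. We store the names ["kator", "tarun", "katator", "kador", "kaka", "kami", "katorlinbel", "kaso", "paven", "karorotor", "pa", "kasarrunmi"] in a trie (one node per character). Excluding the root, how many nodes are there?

Count nodes per top-level branch (shared prefixes stored once):
  'k'-branch (kador, kaka, kami, karorotor, kasarrunmi, kaso, katator, kator, katorlinbel): 38 nodes
  'p'-branch (pa, paven): 5 nodes
  't'-branch (tarun): 5 nodes
Sum: 48

48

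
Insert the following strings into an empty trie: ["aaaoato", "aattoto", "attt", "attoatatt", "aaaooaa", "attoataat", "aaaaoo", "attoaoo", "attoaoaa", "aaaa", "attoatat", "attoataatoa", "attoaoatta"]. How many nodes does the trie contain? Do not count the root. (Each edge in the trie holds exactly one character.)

Insert word by word; a character creates a node only if that edge doesn't already exist:
  "aaaoato" → 7 new (a, a, a, o, a, t, o)
  "aattoto" → prefix "aa" already present; 5 new (t, t, o, t, o)
  "attt" → prefix "a" already present; 3 new (t, t, t)
  "attoatatt" → prefix "att" already present; 6 new (o, a, t, a, t, t)
  "aaaooaa" → prefix "aaao" already present; 3 new (o, a, a)
  "attoataat" → prefix "attoata" already present; 2 new (a, t)
  "aaaaoo" → prefix "aaa" already present; 3 new (a, o, o)
  "attoaoo" → prefix "attoa" already present; 2 new (o, o)
  "attoaoaa" → prefix "attoao" already present; 2 new (a, a)
  "aaaa" → prefix "aaaa" already present; 0 new (none)
  "attoatat" → prefix "attoatat" already present; 0 new (none)
  "attoataatoa" → prefix "attoataat" already present; 2 new (o, a)
  "attoaoatta" → prefix "attoaoa" already present; 3 new (t, t, a)
Total nodes = 7 + 5 + 3 + 6 + 3 + 2 + 3 + 2 + 2 + 0 + 0 + 2 + 3 = 38

38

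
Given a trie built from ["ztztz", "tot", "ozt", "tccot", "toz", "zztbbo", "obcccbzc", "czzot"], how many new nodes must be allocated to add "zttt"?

The longest prefix of "zttt" already in the trie is "zt" (length 2).
So 4 − 2 = 2 new nodes.

2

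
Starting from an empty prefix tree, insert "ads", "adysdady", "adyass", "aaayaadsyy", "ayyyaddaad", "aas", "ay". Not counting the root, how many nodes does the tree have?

31

Trie structure (* marks end of a word):
(root)
└─ a
   ├─ a
   │  ├─ a
   │  │  └─ y
   │  │     └─ a
   │  │        └─ a
   │  │           └─ d
   │  │              └─ s
   │  │                 └─ y
   │  │                    └─ y *
   │  └─ s *
   ├─ d
   │  ├─ s *
   │  └─ y
   │     ├─ a
   │     │  └─ s
   │     │     └─ s *
   │     └─ s
   │        └─ d
   │           └─ a
   │              └─ d
   │                 └─ y *
   └─ y *
      └─ y
         └─ y
            └─ a
               └─ d
                  └─ d
                     └─ a
                        └─ a
                           └─ d *
Counting every labelled node above: 31.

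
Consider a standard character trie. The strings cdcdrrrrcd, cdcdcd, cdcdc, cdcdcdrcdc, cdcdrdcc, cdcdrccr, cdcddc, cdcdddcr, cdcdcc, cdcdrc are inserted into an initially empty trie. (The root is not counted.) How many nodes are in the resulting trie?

Trace insertions, counting only characters that open a new branch:
  "cdcdrrrrcd" → 10 new (c, d, c, d, r, r, r, r, c, d)
  "cdcdcd" → prefix "cdcd" already present; 2 new (c, d)
  "cdcdc" → prefix "cdcdc" already present; 0 new (none)
  "cdcdcdrcdc" → prefix "cdcdcd" already present; 4 new (r, c, d, c)
  "cdcdrdcc" → prefix "cdcdr" already present; 3 new (d, c, c)
  "cdcdrccr" → prefix "cdcdr" already present; 3 new (c, c, r)
  "cdcddc" → prefix "cdcd" already present; 2 new (d, c)
  "cdcdddcr" → prefix "cdcdd" already present; 3 new (d, c, r)
  "cdcdcc" → prefix "cdcdc" already present; 1 new (c)
  "cdcdrc" → prefix "cdcdrc" already present; 0 new (none)
Total nodes = 10 + 2 + 0 + 4 + 3 + 3 + 2 + 3 + 1 + 0 = 28

28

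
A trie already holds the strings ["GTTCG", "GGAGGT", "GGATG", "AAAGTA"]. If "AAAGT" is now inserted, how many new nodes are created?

Every character of "AAAGT" already lies on an existing path (it is a prefix of some stored word).
No new nodes are needed: 0.

0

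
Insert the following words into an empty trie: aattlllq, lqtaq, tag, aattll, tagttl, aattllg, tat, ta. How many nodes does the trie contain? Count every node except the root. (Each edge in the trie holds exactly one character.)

21

Count nodes per top-level branch (shared prefixes stored once):
  'a'-branch (aattll, aattllg, aattlllq): 9 nodes
  'l'-branch (lqtaq): 5 nodes
  't'-branch (ta, tag, tagttl, tat): 7 nodes
Sum: 21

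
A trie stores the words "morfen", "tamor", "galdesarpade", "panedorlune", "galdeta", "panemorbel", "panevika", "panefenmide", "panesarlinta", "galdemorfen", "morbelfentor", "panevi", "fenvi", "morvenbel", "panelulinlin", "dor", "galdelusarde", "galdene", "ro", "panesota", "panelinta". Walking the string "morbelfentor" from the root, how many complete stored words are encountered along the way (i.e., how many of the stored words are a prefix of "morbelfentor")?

Check each prefix of "morbelfentor" against the stored set — each match is an end-marker on the path.
Prefixes of the query that are stored words: "morbelfentor"
Count: 1

1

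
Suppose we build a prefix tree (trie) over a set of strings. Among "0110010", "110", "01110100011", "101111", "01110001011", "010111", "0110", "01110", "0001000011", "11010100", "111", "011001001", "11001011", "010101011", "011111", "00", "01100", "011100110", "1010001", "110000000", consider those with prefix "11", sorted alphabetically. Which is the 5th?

111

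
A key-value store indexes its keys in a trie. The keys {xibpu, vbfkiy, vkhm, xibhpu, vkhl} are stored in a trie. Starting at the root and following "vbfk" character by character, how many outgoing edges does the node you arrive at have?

1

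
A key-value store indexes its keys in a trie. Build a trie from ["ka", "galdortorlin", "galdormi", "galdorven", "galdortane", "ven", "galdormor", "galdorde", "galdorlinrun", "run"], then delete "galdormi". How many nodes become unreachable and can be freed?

1

Walk "galdormi" from the leaf back toward the root, removing each node that no remaining word uses.
The suffix "i" (1 node) is used only by "galdormi"; the node for "galdorm" still has the child "o", so pruning stops there.
Nodes removed: 1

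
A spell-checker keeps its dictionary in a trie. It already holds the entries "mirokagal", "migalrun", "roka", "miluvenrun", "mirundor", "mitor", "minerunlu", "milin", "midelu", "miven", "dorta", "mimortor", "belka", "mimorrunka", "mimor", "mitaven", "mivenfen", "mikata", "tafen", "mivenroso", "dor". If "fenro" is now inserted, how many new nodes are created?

5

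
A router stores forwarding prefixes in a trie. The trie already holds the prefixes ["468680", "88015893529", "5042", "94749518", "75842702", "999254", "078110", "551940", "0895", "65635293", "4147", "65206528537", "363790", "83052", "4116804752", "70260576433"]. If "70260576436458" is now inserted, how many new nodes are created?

Walking "70260576436458" from the root, the first 10 characters ("7026057643") follow existing edges; "6" is the first miss.
Each of the 4 remaining characters creates one node.

4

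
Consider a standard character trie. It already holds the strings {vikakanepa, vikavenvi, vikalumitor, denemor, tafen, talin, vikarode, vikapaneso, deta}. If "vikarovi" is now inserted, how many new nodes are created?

Walking "vikarovi" from the root, the first 6 characters ("vikaro") follow existing edges; "v" is the first miss.
So 8 − 6 = 2 new nodes.

2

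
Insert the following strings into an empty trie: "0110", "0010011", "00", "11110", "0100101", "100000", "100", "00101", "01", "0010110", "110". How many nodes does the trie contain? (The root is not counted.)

29

Insert word by word; a character creates a node only if that edge doesn't already exist:
  "0110" → 4 new (0, 1, 1, 0)
  "0010011" → prefix "0" already present; 6 new (0, 1, 0, 0, 1, 1)
  "00" → prefix "00" already present; 0 new (none)
  "11110" → 5 new (1, 1, 1, 1, 0)
  "0100101" → prefix "01" already present; 5 new (0, 0, 1, 0, 1)
  "100000" → prefix "1" already present; 5 new (0, 0, 0, 0, 0)
  "100" → prefix "100" already present; 0 new (none)
  "00101" → prefix "0010" already present; 1 new (1)
  "01" → prefix "01" already present; 0 new (none)
  "0010110" → prefix "00101" already present; 2 new (1, 0)
  "110" → prefix "11" already present; 1 new (0)
Total nodes = 4 + 6 + 0 + 5 + 5 + 5 + 0 + 1 + 0 + 2 + 1 = 29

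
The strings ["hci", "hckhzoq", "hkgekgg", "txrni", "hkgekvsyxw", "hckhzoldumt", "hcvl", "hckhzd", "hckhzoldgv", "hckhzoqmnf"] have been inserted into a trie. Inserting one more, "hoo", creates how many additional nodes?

2

Walking "hoo" from the root, the first 1 characters ("h") follow existing edges; "o" is the first miss.
Each of the 2 remaining characters creates one node.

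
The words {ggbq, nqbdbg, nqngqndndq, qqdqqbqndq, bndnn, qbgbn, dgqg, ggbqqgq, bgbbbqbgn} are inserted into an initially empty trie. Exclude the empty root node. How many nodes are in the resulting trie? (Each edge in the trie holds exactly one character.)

52

Trace insertions, counting only characters that open a new branch:
  "ggbq" → 4 new (g, g, b, q)
  "nqbdbg" → 6 new (n, q, b, d, b, g)
  "nqngqndndq" → prefix "nq" already present; 8 new (n, g, q, n, d, n, d, q)
  "qqdqqbqndq" → 10 new (q, q, d, q, q, b, q, n, d, q)
  "bndnn" → 5 new (b, n, d, n, n)
  "qbgbn" → prefix "q" already present; 4 new (b, g, b, n)
  "dgqg" → 4 new (d, g, q, g)
  "ggbqqgq" → prefix "ggbq" already present; 3 new (q, g, q)
  "bgbbbqbgn" → prefix "b" already present; 8 new (g, b, b, b, q, b, g, n)
Total nodes = 4 + 6 + 8 + 10 + 5 + 4 + 4 + 3 + 8 = 52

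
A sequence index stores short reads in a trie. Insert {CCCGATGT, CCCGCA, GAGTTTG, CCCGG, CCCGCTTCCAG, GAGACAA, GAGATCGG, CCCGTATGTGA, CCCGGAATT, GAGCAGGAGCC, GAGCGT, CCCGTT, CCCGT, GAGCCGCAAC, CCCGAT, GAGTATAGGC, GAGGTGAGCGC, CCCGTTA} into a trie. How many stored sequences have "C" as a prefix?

10

Walk to "C"; the words in its subtree are exactly those with that prefix.
Matches: "CCCGAT", "CCCGATGT", "CCCGCA", "CCCGCTTCCAG", "CCCGG", "CCCGGAATT", "CCCGT", "CCCGTATGTGA", "CCCGTT", "CCCGTTA"
Count: 10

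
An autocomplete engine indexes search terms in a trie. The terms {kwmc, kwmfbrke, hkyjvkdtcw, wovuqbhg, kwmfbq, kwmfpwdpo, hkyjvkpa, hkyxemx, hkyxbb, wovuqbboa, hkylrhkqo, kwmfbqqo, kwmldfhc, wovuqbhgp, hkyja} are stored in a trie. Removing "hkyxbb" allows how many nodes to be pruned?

2

Walk "hkyxbb" from the leaf back toward the root, removing each node that no remaining word uses.
The suffix "bb" (2 nodes) is used only by "hkyxbb"; the node for "hkyx" still has the child "e", so pruning stops there.
Nodes removed: 2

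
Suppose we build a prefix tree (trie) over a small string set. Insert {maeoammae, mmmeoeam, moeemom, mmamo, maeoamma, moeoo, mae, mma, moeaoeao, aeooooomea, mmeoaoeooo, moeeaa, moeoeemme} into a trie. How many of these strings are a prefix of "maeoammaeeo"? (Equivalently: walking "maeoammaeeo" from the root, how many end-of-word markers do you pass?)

Traverse "maeoammaeeo" character by character; count nodes along the way that are marked as word ends.
Prefixes of the query that are stored words: "mae", "maeoamma", "maeoammae"
Count: 3

3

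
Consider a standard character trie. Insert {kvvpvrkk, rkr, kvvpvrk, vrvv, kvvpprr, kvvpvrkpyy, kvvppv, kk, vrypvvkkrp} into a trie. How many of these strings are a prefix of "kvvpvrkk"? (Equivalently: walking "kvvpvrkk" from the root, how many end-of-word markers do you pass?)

Walk "kvvpvrkk" from the root; an end-of-word marker is hit whenever a stored word is a prefix of "kvvpvrkk".
Prefixes of the query that are stored words: "kvvpvrk", "kvvpvrkk"
Count: 2

2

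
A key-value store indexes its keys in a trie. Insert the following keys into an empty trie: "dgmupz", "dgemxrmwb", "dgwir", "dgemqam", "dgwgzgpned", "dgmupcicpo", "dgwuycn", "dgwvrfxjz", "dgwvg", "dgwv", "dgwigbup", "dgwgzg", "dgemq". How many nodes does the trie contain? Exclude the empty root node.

46

Trace insertions, counting only characters that open a new branch:
  "dgmupz" → 6 new (d, g, m, u, p, z)
  "dgemxrmwb" → prefix "dg" already present; 7 new (e, m, x, r, m, w, b)
  "dgwir" → prefix "dg" already present; 3 new (w, i, r)
  "dgemqam" → prefix "dgem" already present; 3 new (q, a, m)
  "dgwgzgpned" → prefix "dgw" already present; 7 new (g, z, g, p, n, e, d)
  "dgmupcicpo" → prefix "dgmup" already present; 5 new (c, i, c, p, o)
  "dgwuycn" → prefix "dgw" already present; 4 new (u, y, c, n)
  "dgwvrfxjz" → prefix "dgw" already present; 6 new (v, r, f, x, j, z)
  "dgwvg" → prefix "dgwv" already present; 1 new (g)
  "dgwv" → prefix "dgwv" already present; 0 new (none)
  "dgwigbup" → prefix "dgwi" already present; 4 new (g, b, u, p)
  "dgwgzg" → prefix "dgwgzg" already present; 0 new (none)
  "dgemq" → prefix "dgemq" already present; 0 new (none)
Total nodes = 6 + 7 + 3 + 3 + 7 + 5 + 4 + 6 + 1 + 0 + 4 + 0 + 0 = 46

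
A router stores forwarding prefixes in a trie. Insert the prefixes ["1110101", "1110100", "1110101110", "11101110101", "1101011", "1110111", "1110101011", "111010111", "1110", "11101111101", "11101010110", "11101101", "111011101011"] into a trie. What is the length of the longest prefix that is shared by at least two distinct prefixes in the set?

11

The deepest shared node is where two words last agree before diverging.
"11101110101" and "111011101011" agree on "11101110101" (11 characters) before diverging; nothing deeper is shared.
Longest shared-prefix length: 11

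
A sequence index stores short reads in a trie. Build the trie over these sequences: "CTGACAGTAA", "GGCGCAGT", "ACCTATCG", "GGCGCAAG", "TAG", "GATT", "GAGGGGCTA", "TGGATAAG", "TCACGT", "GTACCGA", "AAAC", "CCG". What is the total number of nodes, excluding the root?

64

Insert word by word; a character creates a node only if that edge doesn't already exist:
  "CTGACAGTAA" → 10 new (C, T, G, A, C, A, G, T, A, A)
  "GGCGCAGT" → 8 new (G, G, C, G, C, A, G, T)
  "ACCTATCG" → 8 new (A, C, C, T, A, T, C, G)
  "GGCGCAAG" → prefix "GGCGCA" already present; 2 new (A, G)
  "TAG" → 3 new (T, A, G)
  "GATT" → prefix "G" already present; 3 new (A, T, T)
  "GAGGGGCTA" → prefix "GA" already present; 7 new (G, G, G, G, C, T, A)
  "TGGATAAG" → prefix "T" already present; 7 new (G, G, A, T, A, A, G)
  "TCACGT" → prefix "T" already present; 5 new (C, A, C, G, T)
  "GTACCGA" → prefix "G" already present; 6 new (T, A, C, C, G, A)
  "AAAC" → prefix "A" already present; 3 new (A, A, C)
  "CCG" → prefix "C" already present; 2 new (C, G)
Total nodes = 10 + 8 + 8 + 2 + 3 + 3 + 7 + 7 + 5 + 6 + 3 + 2 = 64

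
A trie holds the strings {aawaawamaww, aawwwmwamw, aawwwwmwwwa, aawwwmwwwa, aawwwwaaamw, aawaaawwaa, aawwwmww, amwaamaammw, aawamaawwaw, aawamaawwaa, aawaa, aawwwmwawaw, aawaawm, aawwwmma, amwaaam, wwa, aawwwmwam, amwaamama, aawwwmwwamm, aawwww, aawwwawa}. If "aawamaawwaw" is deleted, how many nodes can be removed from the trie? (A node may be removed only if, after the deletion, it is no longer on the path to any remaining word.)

After clearing the end-marker at "aawamaawwaw", prune upward until reaching a node still needed by another word.
The suffix "w" (1 node) is used only by "aawamaawwaw"; the node for "aawamaawwa" still has the child "a", so pruning stops there.
Nodes removed: 1

1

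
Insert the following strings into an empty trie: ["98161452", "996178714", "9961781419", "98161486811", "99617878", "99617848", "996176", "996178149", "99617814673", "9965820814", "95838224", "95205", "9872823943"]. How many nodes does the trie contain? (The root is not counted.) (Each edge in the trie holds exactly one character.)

For each word, the new-node count is its length minus the longest prefix already in the trie:
  "98161452" → 8 new (9, 8, 1, 6, 1, 4, 5, 2)
  "996178714" → prefix "9" already present; 8 new (9, 6, 1, 7, 8, 7, 1, 4)
  "9961781419" → prefix "996178" already present; 4 new (1, 4, 1, 9)
  "98161486811" → prefix "981614" already present; 5 new (8, 6, 8, 1, 1)
  "99617878" → prefix "9961787" already present; 1 new (8)
  "99617848" → prefix "996178" already present; 2 new (4, 8)
  "996176" → prefix "99617" already present; 1 new (6)
  "996178149" → prefix "99617814" already present; 1 new (9)
  "99617814673" → prefix "99617814" already present; 3 new (6, 7, 3)
  "9965820814" → prefix "996" already present; 7 new (5, 8, 2, 0, 8, 1, 4)
  "95838224" → prefix "9" already present; 7 new (5, 8, 3, 8, 2, 2, 4)
  "95205" → prefix "95" already present; 3 new (2, 0, 5)
  "9872823943" → prefix "98" already present; 8 new (7, 2, 8, 2, 3, 9, 4, 3)
Total nodes = 8 + 8 + 4 + 5 + 1 + 2 + 1 + 1 + 3 + 7 + 7 + 3 + 8 = 58

58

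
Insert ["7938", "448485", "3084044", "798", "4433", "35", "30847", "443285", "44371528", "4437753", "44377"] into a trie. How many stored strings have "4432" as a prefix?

1

Walk to "4432"; the words in its subtree are exactly those with that prefix.
Words under "4432": 443285
Count: 1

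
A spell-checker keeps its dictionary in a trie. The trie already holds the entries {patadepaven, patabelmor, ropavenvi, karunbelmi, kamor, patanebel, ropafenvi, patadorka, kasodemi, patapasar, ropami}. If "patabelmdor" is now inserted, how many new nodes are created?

3

Walking "patabelmdor" from the root, the first 8 characters ("patabelm") follow existing edges; "d" is the first miss.
New nodes needed: |"patabelmdor"| − 8 = 11 − 8 = 3.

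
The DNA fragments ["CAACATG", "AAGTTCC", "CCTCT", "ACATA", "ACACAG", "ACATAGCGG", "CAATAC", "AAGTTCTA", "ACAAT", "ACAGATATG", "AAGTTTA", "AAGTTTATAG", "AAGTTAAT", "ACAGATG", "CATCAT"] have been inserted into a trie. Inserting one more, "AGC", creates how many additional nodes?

2

Walking "AGC" from the root, the first 1 characters ("A") follow existing edges; "G" is the first miss.
So 3 − 1 = 2 new nodes.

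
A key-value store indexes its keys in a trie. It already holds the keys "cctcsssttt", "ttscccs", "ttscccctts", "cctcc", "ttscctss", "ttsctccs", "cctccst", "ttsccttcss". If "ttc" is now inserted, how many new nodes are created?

1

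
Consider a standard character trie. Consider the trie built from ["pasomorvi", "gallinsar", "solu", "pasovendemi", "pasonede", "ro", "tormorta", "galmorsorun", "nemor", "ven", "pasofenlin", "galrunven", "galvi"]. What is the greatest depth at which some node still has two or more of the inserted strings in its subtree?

4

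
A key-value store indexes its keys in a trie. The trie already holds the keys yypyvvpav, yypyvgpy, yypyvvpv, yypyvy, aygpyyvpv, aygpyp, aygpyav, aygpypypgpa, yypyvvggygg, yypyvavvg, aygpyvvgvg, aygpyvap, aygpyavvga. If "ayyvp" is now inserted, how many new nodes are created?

3

Walking "ayyvp" from the root, the first 2 characters ("ay") follow existing edges; "y" is the first miss.
New nodes needed: |"ayyvp"| − 2 = 5 − 2 = 3.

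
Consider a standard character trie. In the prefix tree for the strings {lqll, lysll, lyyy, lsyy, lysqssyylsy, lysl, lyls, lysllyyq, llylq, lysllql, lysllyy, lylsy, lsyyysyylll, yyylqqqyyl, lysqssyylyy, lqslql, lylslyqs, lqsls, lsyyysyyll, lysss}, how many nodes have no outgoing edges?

14

Leaves are exactly the stored words that no other stored word extends.
Those words: "llylq", "lqll", "lqslql", "lqsls", "lsyyysyylll", "lylslyqs", "lylsy", "lysllql", "lysllyyq", "lysqssyylsy", "lysqssyylyy", "lysss", "lyyy", "yyylqqqyyl"
Leaf count: 14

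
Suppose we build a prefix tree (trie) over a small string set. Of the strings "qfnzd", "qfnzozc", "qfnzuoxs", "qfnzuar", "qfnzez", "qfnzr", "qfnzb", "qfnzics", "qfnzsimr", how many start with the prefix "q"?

Filter for entries beginning with "q":
Matches: "qfnzb", "qfnzd", "qfnzez", "qfnzics", "qfnzozc", "qfnzr", "qfnzsimr", "qfnzuar", "qfnzuoxs"
Count: 9

9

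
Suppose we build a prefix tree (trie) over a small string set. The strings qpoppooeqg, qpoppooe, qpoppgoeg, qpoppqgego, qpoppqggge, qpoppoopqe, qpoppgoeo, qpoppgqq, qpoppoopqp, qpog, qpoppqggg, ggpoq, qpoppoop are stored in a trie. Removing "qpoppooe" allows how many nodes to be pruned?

After clearing the end-marker at "qpoppooe", prune upward until reaching a node still needed by another word.
Every node on "qpoppooe" is still needed (e.g. by "qpoppooeqg"), so nothing is freed.
Nodes removed: 0

0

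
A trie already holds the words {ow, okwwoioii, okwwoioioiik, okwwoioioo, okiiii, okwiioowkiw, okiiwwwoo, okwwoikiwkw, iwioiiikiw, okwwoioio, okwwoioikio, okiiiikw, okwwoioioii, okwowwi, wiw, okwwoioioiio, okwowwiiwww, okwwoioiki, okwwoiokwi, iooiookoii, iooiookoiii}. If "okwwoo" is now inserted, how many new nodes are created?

The longest prefix of "okwwoo" already in the trie is "okwwo" (length 5).
So 6 − 5 = 1 new nodes.

1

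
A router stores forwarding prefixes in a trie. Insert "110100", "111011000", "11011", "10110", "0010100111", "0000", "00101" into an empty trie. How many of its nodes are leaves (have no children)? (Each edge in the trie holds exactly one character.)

A leaf is a node with no children — equivalently, the end of a word that is not a proper prefix of any other stored word.
Those words: "0000", "0010100111", "10110", "110100", "11011", "111011000"
Leaf count: 6

6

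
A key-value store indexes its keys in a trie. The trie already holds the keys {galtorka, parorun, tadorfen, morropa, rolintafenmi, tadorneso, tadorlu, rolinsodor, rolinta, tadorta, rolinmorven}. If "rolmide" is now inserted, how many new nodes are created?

4

The longest prefix of "rolmide" already in the trie is "rol" (length 3).
Each of the 4 remaining characters creates one node.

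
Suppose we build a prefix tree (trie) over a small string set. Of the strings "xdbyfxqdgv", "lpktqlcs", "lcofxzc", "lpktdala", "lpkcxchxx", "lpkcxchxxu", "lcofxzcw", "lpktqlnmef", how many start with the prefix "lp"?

5

Filter for entries beginning with "lp":
Matches: "lpkcxchxx", "lpkcxchxxu", "lpktdala", "lpktqlcs", "lpktqlnmef"
Count: 5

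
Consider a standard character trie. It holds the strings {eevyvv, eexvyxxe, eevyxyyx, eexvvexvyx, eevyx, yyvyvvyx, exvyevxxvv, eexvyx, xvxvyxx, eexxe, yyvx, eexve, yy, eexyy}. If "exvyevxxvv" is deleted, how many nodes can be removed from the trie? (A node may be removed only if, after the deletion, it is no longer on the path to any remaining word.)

After clearing the end-marker at "exvyevxxvv", prune upward until reaching a node still needed by another word.
The suffix "xvyevxxvv" (9 nodes) is used only by "exvyevxxvv"; the node for "e" still has the child "e", so pruning stops there.
Nodes removed: 9

9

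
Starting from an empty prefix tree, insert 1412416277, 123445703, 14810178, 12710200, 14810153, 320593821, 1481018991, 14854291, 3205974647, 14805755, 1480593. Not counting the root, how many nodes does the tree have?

62

Trace insertions, counting only characters that open a new branch:
  "1412416277" → 10 new (1, 4, 1, 2, 4, 1, 6, 2, 7, 7)
  "123445703" → prefix "1" already present; 8 new (2, 3, 4, 4, 5, 7, 0, 3)
  "14810178" → prefix "14" already present; 6 new (8, 1, 0, 1, 7, 8)
  "12710200" → prefix "12" already present; 6 new (7, 1, 0, 2, 0, 0)
  "14810153" → prefix "148101" already present; 2 new (5, 3)
  "320593821" → 9 new (3, 2, 0, 5, 9, 3, 8, 2, 1)
  "1481018991" → prefix "148101" already present; 4 new (8, 9, 9, 1)
  "14854291" → prefix "148" already present; 5 new (5, 4, 2, 9, 1)
  "3205974647" → prefix "32059" already present; 5 new (7, 4, 6, 4, 7)
  "14805755" → prefix "148" already present; 5 new (0, 5, 7, 5, 5)
  "1480593" → prefix "14805" already present; 2 new (9, 3)
Total nodes = 10 + 8 + 6 + 6 + 2 + 9 + 4 + 5 + 5 + 5 + 2 = 62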